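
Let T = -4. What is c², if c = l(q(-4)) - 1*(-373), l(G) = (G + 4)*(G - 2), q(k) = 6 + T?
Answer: 139129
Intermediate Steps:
q(k) = 2 (q(k) = 6 - 4 = 2)
l(G) = (-2 + G)*(4 + G) (l(G) = (4 + G)*(-2 + G) = (-2 + G)*(4 + G))
c = 373 (c = (-8 + 2² + 2*2) - 1*(-373) = (-8 + 4 + 4) + 373 = 0 + 373 = 373)
c² = 373² = 139129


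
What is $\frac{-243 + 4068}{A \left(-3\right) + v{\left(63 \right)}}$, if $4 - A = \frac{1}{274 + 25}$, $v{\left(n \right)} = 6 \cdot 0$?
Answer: $- \frac{76245}{239} \approx -319.02$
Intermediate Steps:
$v{\left(n \right)} = 0$
$A = \frac{1195}{299}$ ($A = 4 - \frac{1}{274 + 25} = 4 - \frac{1}{299} = \frac{1195}{299} \approx 3.9967$)
$\frac{-243 + 4068}{A \left(-3\right) + v{\left(63 \right)}} = \frac{-243 + 4068}{\frac{1195}{299} \left(-3\right) + 0} = \frac{3825}{- \frac{3585}{299} + 0} = \frac{3825}{- \frac{3585}{299}} = 3825 \left(- \frac{299}{3585}\right) = - \frac{76245}{239}$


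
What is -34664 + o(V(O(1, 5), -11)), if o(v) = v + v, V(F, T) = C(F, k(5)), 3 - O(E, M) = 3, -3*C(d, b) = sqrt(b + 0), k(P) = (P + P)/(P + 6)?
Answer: -34664 - 2*sqrt(110)/33 ≈ -34665.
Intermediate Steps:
k(P) = 2*P/(6 + P) (k(P) = (2*P)/(6 + P) = 2*P/(6 + P))
C(d, b) = -sqrt(b)/3 (C(d, b) = -sqrt(b + 0)/3 = -sqrt(b)/3)
O(E, M) = 0 (O(E, M) = 3 - 1*3 = 3 - 3 = 0)
V(F, T) = -sqrt(110)/33 (V(F, T) = -sqrt(10)/sqrt(6 + 5)/3 = -sqrt(110)/11/3 = -sqrt(110)/33)
o(v) = 2*v
-34664 + o(V(O(1, 5), -11)) = -34664 + 2*(-sqrt(110)/33) = -34664 - 2*sqrt(110)/33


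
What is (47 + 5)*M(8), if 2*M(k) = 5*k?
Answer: 1040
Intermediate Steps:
M(k) = 5*k/2 (M(k) = (5*k)/2 = 5*k/2)
(47 + 5)*M(8) = (47 + 5)*((5/2)*8) = 52*20 = 1040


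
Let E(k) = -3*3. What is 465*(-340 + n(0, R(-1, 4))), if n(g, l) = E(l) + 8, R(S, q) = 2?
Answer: -158565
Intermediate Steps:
E(k) = -9
n(g, l) = -1 (n(g, l) = -9 + 8 = -1)
465*(-340 + n(0, R(-1, 4))) = 465*(-340 - 1) = 465*(-341) = -158565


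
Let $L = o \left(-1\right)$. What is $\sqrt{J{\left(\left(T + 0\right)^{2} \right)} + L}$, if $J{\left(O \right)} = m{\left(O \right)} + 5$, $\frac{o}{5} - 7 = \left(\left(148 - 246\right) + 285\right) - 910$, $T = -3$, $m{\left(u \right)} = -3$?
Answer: $3 \sqrt{398} \approx 59.85$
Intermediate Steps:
$o = -3580$ ($o = 35 + 5 \left(\left(\left(148 - 246\right) + 285\right) - 910\right) = 35 + 5 \left(\left(-98 + 285\right) - 910\right) = 35 + 5 \left(187 - 910\right) = 35 + 5 \left(-723\right) = 35 - 3615 = -3580$)
$J{\left(O \right)} = 2$ ($J{\left(O \right)} = -3 + 5 = 2$)
$L = 3580$ ($L = \left(-3580\right) \left(-1\right) = 3580$)
$\sqrt{J{\left(\left(T + 0\right)^{2} \right)} + L} = \sqrt{2 + 3580} = \sqrt{3582} = 3 \sqrt{398}$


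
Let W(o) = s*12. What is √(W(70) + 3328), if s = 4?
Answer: 4*√211 ≈ 58.103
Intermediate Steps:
W(o) = 48 (W(o) = 4*12 = 48)
√(W(70) + 3328) = √(48 + 3328) = √3376 = 4*√211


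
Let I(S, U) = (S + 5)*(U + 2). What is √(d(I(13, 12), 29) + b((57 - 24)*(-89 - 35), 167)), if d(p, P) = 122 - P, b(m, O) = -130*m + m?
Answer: √527961 ≈ 726.61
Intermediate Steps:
b(m, O) = -129*m
I(S, U) = (2 + U)*(5 + S) (I(S, U) = (5 + S)*(2 + U) = (2 + U)*(5 + S))
√(d(I(13, 12), 29) + b((57 - 24)*(-89 - 35), 167)) = √((122 - 1*29) - 129*(57 - 24)*(-89 - 35)) = √((122 - 29) - 4257*(-124)) = √(93 - 129*(-4092)) = √(93 + 527868) = √527961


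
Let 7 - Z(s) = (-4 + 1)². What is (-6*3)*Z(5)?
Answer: 36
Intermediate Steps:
Z(s) = -2 (Z(s) = 7 - (-4 + 1)² = 7 - 1*(-3)² = 7 - 1*9 = 7 - 9 = -2)
(-6*3)*Z(5) = -6*3*(-2) = -18*(-2) = 36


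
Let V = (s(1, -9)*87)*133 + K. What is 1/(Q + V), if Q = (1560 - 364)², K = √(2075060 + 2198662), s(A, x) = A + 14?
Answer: 1603981/2572750774639 - 9*√52762/2572750774639 ≈ 6.2265e-7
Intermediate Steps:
s(A, x) = 14 + A
K = 9*√52762 (K = √4273722 = 9*√52762 ≈ 2067.3)
Q = 1430416 (Q = 1196² = 1430416)
V = 173565 + 9*√52762 (V = ((14 + 1)*87)*133 + 9*√52762 = (15*87)*133 + 9*√52762 = 1305*133 + 9*√52762 = 173565 + 9*√52762 ≈ 1.7563e+5)
1/(Q + V) = 1/(1430416 + (173565 + 9*√52762)) = 1/(1603981 + 9*√52762)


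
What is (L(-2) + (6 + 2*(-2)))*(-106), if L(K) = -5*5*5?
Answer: 13038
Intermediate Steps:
L(K) = -125 (L(K) = -25*5 = -125)
(L(-2) + (6 + 2*(-2)))*(-106) = (-125 + (6 + 2*(-2)))*(-106) = (-125 + (6 - 4))*(-106) = (-125 + 2)*(-106) = -123*(-106) = 13038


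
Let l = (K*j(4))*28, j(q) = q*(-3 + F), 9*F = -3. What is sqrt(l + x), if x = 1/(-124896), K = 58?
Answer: I*sqrt(21110661312126)/31224 ≈ 147.15*I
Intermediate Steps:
F = -1/3 (F = (1/9)*(-3) = -1/3 ≈ -0.33333)
j(q) = -10*q/3 (j(q) = q*(-3 - 1/3) = q*(-10/3) = -10*q/3)
x = -1/124896 ≈ -8.0067e-6
l = -64960/3 (l = (58*(-10/3*4))*28 = (58*(-40/3))*28 = -2320/3*28 = -64960/3 ≈ -21653.)
sqrt(l + x) = sqrt(-64960/3 - 1/124896) = sqrt(-2704414721/124896) = I*sqrt(21110661312126)/31224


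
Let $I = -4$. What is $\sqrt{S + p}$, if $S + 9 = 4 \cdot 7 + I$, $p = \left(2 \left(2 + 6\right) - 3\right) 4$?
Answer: $\sqrt{67} \approx 8.1853$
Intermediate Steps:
$p = 52$ ($p = \left(2 \cdot 8 - 3\right) 4 = \left(16 - 3\right) 4 = 13 \cdot 4 = 52$)
$S = 15$ ($S = -9 + \left(4 \cdot 7 - 4\right) = -9 + \left(28 - 4\right) = -9 + 24 = 15$)
$\sqrt{S + p} = \sqrt{15 + 52} = \sqrt{67}$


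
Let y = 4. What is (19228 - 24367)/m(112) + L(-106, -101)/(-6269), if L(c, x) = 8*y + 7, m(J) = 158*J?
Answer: -32906535/110936224 ≈ -0.29663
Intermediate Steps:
L(c, x) = 39 (L(c, x) = 8*4 + 7 = 32 + 7 = 39)
(19228 - 24367)/m(112) + L(-106, -101)/(-6269) = (19228 - 24367)/((158*112)) + 39/(-6269) = -5139/17696 + 39*(-1/6269) = -5139*1/17696 - 39/6269 = -5139/17696 - 39/6269 = -32906535/110936224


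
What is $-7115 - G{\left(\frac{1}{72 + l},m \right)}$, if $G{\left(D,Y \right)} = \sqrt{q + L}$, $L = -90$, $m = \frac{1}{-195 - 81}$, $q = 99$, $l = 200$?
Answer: $-7118$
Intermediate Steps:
$m = - \frac{1}{276}$ ($m = \frac{1}{-276} = - \frac{1}{276} \approx -0.0036232$)
$G{\left(D,Y \right)} = 3$ ($G{\left(D,Y \right)} = \sqrt{99 - 90} = \sqrt{9} = 3$)
$-7115 - G{\left(\frac{1}{72 + l},m \right)} = -7115 - 3 = -7118$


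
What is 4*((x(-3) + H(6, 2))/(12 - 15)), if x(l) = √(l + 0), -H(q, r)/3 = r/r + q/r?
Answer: 16 - 4*I*√3/3 ≈ 16.0 - 2.3094*I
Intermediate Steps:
H(q, r) = -3 - 3*q/r (H(q, r) = -3*(r/r + q/r) = -3*(1 + q/r) = -3 - 3*q/r)
x(l) = √l
4*((x(-3) + H(6, 2))/(12 - 15)) = 4*((√(-3) + (-3 - 3*6/2))/(12 - 15)) = 4*((I*√3 + (-3 - 3*6*½))/(-3)) = 4*((I*√3 + (-3 - 9))*(-⅓)) = 4*((I*√3 - 12)*(-⅓)) = 4*((-12 + I*√3)*(-⅓)) = 4*(4 - I*√3/3) = 16 - 4*I*√3/3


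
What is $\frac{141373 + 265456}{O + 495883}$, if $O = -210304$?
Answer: $\frac{406829}{285579} \approx 1.4246$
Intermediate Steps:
$\frac{141373 + 265456}{O + 495883} = \frac{141373 + 265456}{-210304 + 495883} = \frac{406829}{285579}$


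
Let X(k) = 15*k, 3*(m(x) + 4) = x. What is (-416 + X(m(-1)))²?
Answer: 231361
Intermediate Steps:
m(x) = -4 + x/3
(-416 + X(m(-1)))² = (-416 + 15*(-4 + (⅓)*(-1)))² = (-416 + 15*(-4 - ⅓))² = (-416 + 15*(-13/3))² = (-416 - 65)² = (-481)² = 231361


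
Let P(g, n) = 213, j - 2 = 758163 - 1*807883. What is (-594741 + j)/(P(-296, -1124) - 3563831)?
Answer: 644459/3563618 ≈ 0.18084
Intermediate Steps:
j = -49718 (j = 2 + (758163 - 1*807883) = 2 + (758163 - 807883) = 2 - 49720 = -49718)
(-594741 + j)/(P(-296, -1124) - 3563831) = (-594741 - 49718)/(213 - 3563831) = -644459/(-3563618) = -644459*(-1/3563618) = 644459/3563618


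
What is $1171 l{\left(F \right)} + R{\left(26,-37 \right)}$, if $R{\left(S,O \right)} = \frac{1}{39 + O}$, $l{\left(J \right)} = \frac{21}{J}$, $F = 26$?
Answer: $\frac{12302}{13} \approx 946.31$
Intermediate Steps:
$1171 l{\left(F \right)} + R{\left(26,-37 \right)} = 1171 \cdot \frac{21}{26} + \frac{1}{39 - 37} = 1171 \cdot 21 \cdot \frac{1}{26} + \frac{1}{2} = 1171 \cdot \frac{21}{26} + \frac{1}{2} = \frac{24591}{26} + \frac{1}{2} = \frac{12302}{13}$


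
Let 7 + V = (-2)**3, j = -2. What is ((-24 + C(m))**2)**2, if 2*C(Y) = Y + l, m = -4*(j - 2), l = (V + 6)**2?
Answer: 5764801/16 ≈ 3.6030e+5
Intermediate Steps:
V = -15 (V = -7 + (-2)**3 = -7 - 8 = -15)
l = 81 (l = (-15 + 6)**2 = (-9)**2 = 81)
m = 16 (m = -4*(-2 - 2) = -4*(-4) = 16)
C(Y) = 81/2 + Y/2 (C(Y) = (Y + 81)/2 = (81 + Y)/2 = 81/2 + Y/2)
((-24 + C(m))**2)**2 = ((-24 + (81/2 + (1/2)*16))**2)**2 = ((-24 + (81/2 + 8))**2)**2 = ((-24 + 97/2)**2)**2 = ((49/2)**2)**2 = (2401/4)**2 = 5764801/16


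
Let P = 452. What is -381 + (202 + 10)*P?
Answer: 95443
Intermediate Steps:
-381 + (202 + 10)*P = -381 + (202 + 10)*452 = -381 + 212*452 = -381 + 95824 = 95443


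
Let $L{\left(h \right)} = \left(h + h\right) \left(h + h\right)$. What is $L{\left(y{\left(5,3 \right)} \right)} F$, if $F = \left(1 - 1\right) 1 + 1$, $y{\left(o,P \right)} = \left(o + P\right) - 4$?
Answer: $64$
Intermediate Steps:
$y{\left(o,P \right)} = -4 + P + o$ ($y{\left(o,P \right)} = \left(P + o\right) - 4 = -4 + P + o$)
$F = 1$ ($F = 0 \cdot 1 + 1 = 0 + 1 = 1$)
$L{\left(h \right)} = 4 h^{2}$ ($L{\left(h \right)} = 2 h 2 h = 4 h^{2}$)
$L{\left(y{\left(5,3 \right)} \right)} F = 4 \left(-4 + 3 + 5\right)^{2} \cdot 1 = 4 \cdot 4^{2} \cdot 1 = 4 \cdot 16 \cdot 1 = 64 \cdot 1 = 64$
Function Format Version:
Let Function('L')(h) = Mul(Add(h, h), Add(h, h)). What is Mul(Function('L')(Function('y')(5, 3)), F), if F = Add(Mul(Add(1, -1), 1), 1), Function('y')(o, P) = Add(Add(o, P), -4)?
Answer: 64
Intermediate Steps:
Function('y')(o, P) = Add(-4, P, o) (Function('y')(o, P) = Add(Add(P, o), -4) = Add(-4, P, o))
F = 1 (F = Add(Mul(0, 1), 1) = Add(0, 1) = 1)
Function('L')(h) = Mul(4, Pow(h, 2)) (Function('L')(h) = Mul(Mul(2, h), Mul(2, h)) = Mul(4, Pow(h, 2)))
Mul(Function('L')(Function('y')(5, 3)), F) = Mul(Mul(4, Pow(Add(-4, 3, 5), 2)), 1) = Mul(Mul(4, Pow(4, 2)), 1) = Mul(Mul(4, 16), 1) = Mul(64, 1) = 64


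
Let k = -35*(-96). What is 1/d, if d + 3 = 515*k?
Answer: 1/1730397 ≈ 5.7790e-7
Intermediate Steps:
k = 3360
d = 1730397 (d = -3 + 515*3360 = -3 + 1730400 = 1730397)
1/d = 1/1730397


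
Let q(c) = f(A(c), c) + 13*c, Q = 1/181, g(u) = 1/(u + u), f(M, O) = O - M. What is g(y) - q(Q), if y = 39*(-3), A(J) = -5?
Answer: -215227/42354 ≈ -5.0816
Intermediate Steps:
y = -117
g(u) = 1/(2*u)
Q = 1/181 ≈ 0.0055249
q(c) = 5 + 14*c (q(c) = (c - 1*(-5)) + 13*c = (c + 5) + 13*c = (5 + c) + 13*c = 5 + 14*c)
g(y) - q(Q) = (½)/(-117) - (5 + 14*(1/181)) = (½)*(-1/117) - (5 + 14/181) = -1/234 - 1*919/181 = -1/234 - 919/181 = -215227/42354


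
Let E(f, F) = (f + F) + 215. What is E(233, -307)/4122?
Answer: 47/1374 ≈ 0.034207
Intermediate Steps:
E(f, F) = 215 + F + f (E(f, F) = (F + f) + 215 = 215 + F + f)
E(233, -307)/4122 = (215 - 307 + 233)/4122 = 141*(1/4122) = 47/1374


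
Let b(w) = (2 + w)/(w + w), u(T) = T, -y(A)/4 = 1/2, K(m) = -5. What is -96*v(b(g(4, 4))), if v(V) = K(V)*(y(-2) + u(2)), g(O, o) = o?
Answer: 0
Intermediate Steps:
y(A) = -2 (y(A) = -4/2 = -4*½ = -2)
b(w) = (2 + w)/(2*w) (b(w) = (2 + w)/((2*w)) = (2 + w)*(1/(2*w)) = (2 + w)/(2*w))
v(V) = 0 (v(V) = -5*(-2 + 2) = -5*0 = 0)
-96*v(b(g(4, 4))) = -96*0 = 0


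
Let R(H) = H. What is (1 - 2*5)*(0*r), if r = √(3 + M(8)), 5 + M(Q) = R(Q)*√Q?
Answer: 0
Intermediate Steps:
M(Q) = -5 + Q^(3/2) (M(Q) = -5 + Q*√Q = -5 + Q^(3/2))
r = √(-2 + 16*√2) (r = √(3 + (-5 + 8^(3/2))) = √(3 + (-5 + 16*√2)) = √(-2 + 16*√2) ≈ 4.5417)
(1 - 2*5)*(0*r) = (1 - 2*5)*(0*√(-2 + 16*√2)) = (1 - 10)*0 = -9*0 = 0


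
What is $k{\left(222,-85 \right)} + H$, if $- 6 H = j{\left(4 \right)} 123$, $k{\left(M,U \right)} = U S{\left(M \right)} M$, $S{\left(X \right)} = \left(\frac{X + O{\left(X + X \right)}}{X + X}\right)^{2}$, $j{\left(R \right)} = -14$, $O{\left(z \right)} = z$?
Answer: $- \frac{84341}{2} \approx -42171.0$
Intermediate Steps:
$S{\left(X \right)} = \frac{9}{4}$ ($S{\left(X \right)} = \left(\frac{X + \left(X + X\right)}{X + X}\right)^{2} = \left(\frac{X + 2 X}{2 X}\right)^{2} = \left(3 X \frac{1}{2 X}\right)^{2} = \left(\frac{3}{2}\right)^{2} = \frac{9}{4}$)
$k{\left(M,U \right)} = \frac{9 M U}{4}$ ($k{\left(M,U \right)} = U \frac{9}{4} M = \frac{9 U}{4} M = \frac{9 M U}{4}$)
$H = 287$ ($H = - \frac{\left(-14\right) 123}{6} = \left(- \frac{1}{6}\right) \left(-1722\right) = 287$)
$k{\left(222,-85 \right)} + H = \frac{9}{4} \cdot 222 \left(-85\right) + 287 = - \frac{84915}{2} + 287 = - \frac{84341}{2}$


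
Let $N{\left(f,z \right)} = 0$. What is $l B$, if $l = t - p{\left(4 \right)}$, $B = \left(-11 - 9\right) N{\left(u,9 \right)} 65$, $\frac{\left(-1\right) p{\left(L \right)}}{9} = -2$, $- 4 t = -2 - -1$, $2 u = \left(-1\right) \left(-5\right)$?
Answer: $0$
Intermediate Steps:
$u = \frac{5}{2}$ ($u = \frac{\left(-1\right) \left(-5\right)}{2} = \frac{1}{2} \cdot 5 = \frac{5}{2} \approx 2.5$)
$t = \frac{1}{4}$ ($t = - \frac{-2 - -1}{4} = - \frac{-2 + 1}{4} = \left(- \frac{1}{4}\right) \left(-1\right) = \frac{1}{4} \approx 0.25$)
$p{\left(L \right)} = 18$ ($p{\left(L \right)} = \left(-9\right) \left(-2\right) = 18$)
$B = 0$ ($B = \left(-11 - 9\right) 0 \cdot 65 = \left(-20\right) 0 \cdot 65 = 0 \cdot 65 = 0$)
$l = - \frac{71}{4}$ ($l = \frac{1}{4} - 18 = - \frac{71}{4} \approx -17.75$)
$l B = \left(- \frac{71}{4}\right) 0 = 0$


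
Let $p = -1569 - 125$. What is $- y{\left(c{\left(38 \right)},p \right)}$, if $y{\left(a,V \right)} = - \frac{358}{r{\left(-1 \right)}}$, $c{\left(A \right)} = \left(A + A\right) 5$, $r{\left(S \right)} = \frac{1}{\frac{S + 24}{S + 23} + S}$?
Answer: $\frac{179}{11} \approx 16.273$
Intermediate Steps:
$p = -1694$ ($p = -1569 - 125 = -1694$)
$r{\left(S \right)} = \frac{1}{S + \frac{24 + S}{23 + S}}$ ($r{\left(S \right)} = \frac{1}{\frac{24 + S}{23 + S} + S} = \frac{1}{S + \frac{24 + S}{23 + S}}$)
$c{\left(A \right)} = 10 A$ ($c{\left(A \right)} = 2 A 5 = 10 A$)
$y{\left(a,V \right)} = - \frac{179}{11}$ ($y{\left(a,V \right)} = - \frac{358}{\frac{1}{24 + \left(-1\right)^{2} + 24 \left(-1\right)} \left(23 - 1\right)} = - \frac{358}{\frac{1}{24 + 1 - 24} \cdot 22} = - \frac{358}{1^{-1} \cdot 22} = - \frac{358}{1 \cdot 22} = - \frac{358}{22} = \left(-358\right) \frac{1}{22} = - \frac{179}{11}$)
$- y{\left(c{\left(38 \right)},p \right)} = \left(-1\right) \left(- \frac{179}{11}\right) = \frac{179}{11}$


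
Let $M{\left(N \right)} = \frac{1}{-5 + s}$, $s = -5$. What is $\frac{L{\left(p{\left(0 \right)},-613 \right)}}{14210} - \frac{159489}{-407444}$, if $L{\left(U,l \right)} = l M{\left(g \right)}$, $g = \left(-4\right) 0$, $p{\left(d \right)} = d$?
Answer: $\frac{2864143759}{7237224050} \approx 0.39575$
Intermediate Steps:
$g = 0$
$M{\left(N \right)} = - \frac{1}{10}$ ($M{\left(N \right)} = \frac{1}{-5 - 5} = \frac{1}{-10} = - \frac{1}{10}$)
$L{\left(U,l \right)} = - \frac{l}{10}$ ($L{\left(U,l \right)} = l \left(- \frac{1}{10}\right) = - \frac{l}{10}$)
$\frac{L{\left(p{\left(0 \right)},-613 \right)}}{14210} - \frac{159489}{-407444} = \frac{\left(- \frac{1}{10}\right) \left(-613\right)}{14210} - \frac{159489}{-407444} = \frac{613}{10} \cdot \frac{1}{14210} - - \frac{159489}{407444} = \frac{613}{142100} + \frac{159489}{407444} = \frac{2864143759}{7237224050}$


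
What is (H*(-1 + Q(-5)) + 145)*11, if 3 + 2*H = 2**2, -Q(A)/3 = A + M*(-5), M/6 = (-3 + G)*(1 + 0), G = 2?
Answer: 1177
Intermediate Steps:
M = -6 (M = 6*((-3 + 2)*(1 + 0)) = 6*(-1*1) = 6*(-1) = -6)
Q(A) = -90 - 3*A (Q(A) = -3*(A - 6*(-5)) = -3*(A + 30) = -3*(30 + A) = -90 - 3*A)
H = 1/2 (H = -3/2 + (1/2)*2**2 = -3/2 + (1/2)*4 = -3/2 + 2 = 1/2 ≈ 0.50000)
(H*(-1 + Q(-5)) + 145)*11 = ((-1 + (-90 - 3*(-5)))/2 + 145)*11 = ((-1 + (-90 + 15))/2 + 145)*11 = ((-1 - 75)/2 + 145)*11 = ((1/2)*(-76) + 145)*11 = (-38 + 145)*11 = 107*11 = 1177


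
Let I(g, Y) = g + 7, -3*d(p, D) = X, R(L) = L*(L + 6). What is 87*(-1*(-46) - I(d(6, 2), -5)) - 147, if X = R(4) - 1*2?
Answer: 4348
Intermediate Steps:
R(L) = L*(6 + L)
X = 38 (X = 4*(6 + 4) - 1*2 = 4*10 - 2 = 40 - 2 = 38)
d(p, D) = -38/3 (d(p, D) = -1/3*38 = -38/3)
I(g, Y) = 7 + g
87*(-1*(-46) - I(d(6, 2), -5)) - 147 = 87*(-1*(-46) - (7 - 38/3)) - 147 = 87*(46 - 1*(-17/3)) - 147 = 87*(46 + 17/3) - 147 = 87*(155/3) - 147 = 4495 - 147 = 4348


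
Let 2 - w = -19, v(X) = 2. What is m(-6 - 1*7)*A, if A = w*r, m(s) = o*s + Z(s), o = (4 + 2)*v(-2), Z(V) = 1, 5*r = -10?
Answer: 6510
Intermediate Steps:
r = -2 (r = (1/5)*(-10) = -2)
o = 12 (o = (4 + 2)*2 = 6*2 = 12)
w = 21 (w = 2 - 1*(-19) = 2 + 19 = 21)
m(s) = 1 + 12*s (m(s) = 12*s + 1 = 1 + 12*s)
A = -42 (A = 21*(-2) = -42)
m(-6 - 1*7)*A = (1 + 12*(-6 - 1*7))*(-42) = (1 + 12*(-6 - 7))*(-42) = (1 + 12*(-13))*(-42) = (1 - 156)*(-42) = -155*(-42) = 6510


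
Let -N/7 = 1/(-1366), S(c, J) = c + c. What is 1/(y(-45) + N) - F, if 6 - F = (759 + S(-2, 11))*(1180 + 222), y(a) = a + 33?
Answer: 17343586674/16385 ≈ 1.0585e+6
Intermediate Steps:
S(c, J) = 2*c
y(a) = 33 + a
N = 7/1366 (N = -7/(-1366) = -7*(-1/1366) = 7/1366 ≈ 0.0051244)
F = -1058504 (F = 6 - (759 + 2*(-2))*(1180 + 222) = 6 - (759 - 4)*1402 = 6 - 755*1402 = 6 - 1*1058510 = 6 - 1058510 = -1058504)
1/(y(-45) + N) - F = 1/((33 - 45) + 7/1366) - 1*(-1058504) = 1/(-12 + 7/1366) + 1058504 = 1/(-16385/1366) + 1058504 = -1366/16385 + 1058504 = 17343586674/16385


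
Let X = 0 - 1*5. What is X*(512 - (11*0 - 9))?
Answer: -2605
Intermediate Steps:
X = -5 (X = 0 - 5 = -5)
X*(512 - (11*0 - 9)) = -5*(512 - (11*0 - 9)) = -5*(512 - (0 - 9)) = -5*(512 - 1*(-9)) = -5*(512 + 9) = -5*521 = -2605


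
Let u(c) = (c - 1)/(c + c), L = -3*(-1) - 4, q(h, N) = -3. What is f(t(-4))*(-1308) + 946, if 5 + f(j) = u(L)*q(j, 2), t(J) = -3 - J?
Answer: 11410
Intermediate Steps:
L = -1 (L = 3 - 4 = -1)
u(c) = (-1 + c)/(2*c) (u(c) = (-1 + c)/((2*c)) = (-1 + c)*(1/(2*c)) = (-1 + c)/(2*c))
f(j) = -8 (f(j) = -5 + ((½)*(-1 - 1)/(-1))*(-3) = -5 + ((½)*(-1)*(-2))*(-3) = -5 + 1*(-3) = -5 - 3 = -8)
f(t(-4))*(-1308) + 946 = -8*(-1308) + 946 = 10464 + 946 = 11410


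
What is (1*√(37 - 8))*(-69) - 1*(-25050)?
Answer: 25050 - 69*√29 ≈ 24678.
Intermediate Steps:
(1*√(37 - 8))*(-69) - 1*(-25050) = (1*√29)*(-69) + 25050 = √29*(-69) + 25050 = -69*√29 + 25050 = 25050 - 69*√29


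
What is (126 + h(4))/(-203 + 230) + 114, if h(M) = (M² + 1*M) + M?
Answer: 1076/9 ≈ 119.56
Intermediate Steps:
h(M) = M² + 2*M (h(M) = (M² + M) + M = (M + M²) + M = M² + 2*M)
(126 + h(4))/(-203 + 230) + 114 = (126 + 4*(2 + 4))/(-203 + 230) + 114 = (126 + 4*6)/27 + 114 = (126 + 24)*(1/27) + 114 = 150*(1/27) + 114 = 50/9 + 114 = 1076/9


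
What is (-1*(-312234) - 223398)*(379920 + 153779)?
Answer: 47411684364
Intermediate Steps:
(-1*(-312234) - 223398)*(379920 + 153779) = (312234 - 223398)*533699 = 88836*533699 = 47411684364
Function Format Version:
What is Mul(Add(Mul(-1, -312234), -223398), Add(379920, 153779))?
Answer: 47411684364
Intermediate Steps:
Mul(Add(Mul(-1, -312234), -223398), Add(379920, 153779)) = Mul(Add(312234, -223398), 533699) = Mul(88836, 533699) = 47411684364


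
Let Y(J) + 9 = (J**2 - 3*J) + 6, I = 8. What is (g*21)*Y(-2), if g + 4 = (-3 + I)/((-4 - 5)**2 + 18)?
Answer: -19159/33 ≈ -580.58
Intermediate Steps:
Y(J) = -3 + J**2 - 3*J (Y(J) = -9 + ((J**2 - 3*J) + 6) = -9 + (6 + J**2 - 3*J) = -3 + J**2 - 3*J)
g = -391/99 (g = -4 + (-3 + 8)/((-4 - 5)**2 + 18) = -4 + 5/((-9)**2 + 18) = -4 + 5/(81 + 18) = -4 + 5/99 = -391/99 ≈ -3.9495)
(g*21)*Y(-2) = (-391/99*21)*(-3 + (-2)**2 - 3*(-2)) = -2737*(-3 + 4 + 6)/33 = -2737/33*7 = -19159/33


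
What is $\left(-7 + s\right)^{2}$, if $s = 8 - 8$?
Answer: $49$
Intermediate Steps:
$s = 0$ ($s = 8 - 8 = 0$)
$\left(-7 + s\right)^{2} = \left(-7 + 0\right)^{2} = \left(-7\right)^{2} = 49$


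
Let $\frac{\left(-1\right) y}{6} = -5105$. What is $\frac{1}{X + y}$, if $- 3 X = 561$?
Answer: $\frac{1}{30443} \approx 3.2848 \cdot 10^{-5}$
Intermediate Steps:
$X = -187$ ($X = \left(- \frac{1}{3}\right) 561 = -187$)
$y = 30630$ ($y = \left(-6\right) \left(-5105\right) = 30630$)
$\frac{1}{X + y} = \frac{1}{-187 + 30630} = \frac{1}{30443}$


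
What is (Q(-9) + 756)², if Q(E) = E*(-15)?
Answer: 793881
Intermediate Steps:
Q(E) = -15*E
(Q(-9) + 756)² = (-15*(-9) + 756)² = (135 + 756)² = 891² = 793881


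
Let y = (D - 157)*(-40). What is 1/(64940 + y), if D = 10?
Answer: 1/70820 ≈ 1.4120e-5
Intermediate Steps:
y = 5880 (y = (10 - 157)*(-40) = -147*(-40) = 5880)
1/(64940 + y) = 1/(64940 + 5880) = 1/70820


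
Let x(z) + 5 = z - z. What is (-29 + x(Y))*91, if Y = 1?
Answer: -3094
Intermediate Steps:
x(z) = -5 (x(z) = -5 + (z - z) = -5 + 0 = -5)
(-29 + x(Y))*91 = (-29 - 5)*91 = -34*91 = -3094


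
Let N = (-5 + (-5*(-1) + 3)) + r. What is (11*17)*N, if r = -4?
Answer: -187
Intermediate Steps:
N = -1 (N = (-5 + (-5*(-1) + 3)) - 4 = (-5 + (5 + 3)) - 4 = (-5 + 8) - 4 = 3 - 4 = -1)
(11*17)*N = (11*17)*(-1) = 187*(-1) = -187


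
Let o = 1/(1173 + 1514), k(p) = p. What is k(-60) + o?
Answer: -161219/2687 ≈ -60.000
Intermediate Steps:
o = 1/2687 ≈ 0.00037216
k(-60) + o = -60 + 1/2687 = -161219/2687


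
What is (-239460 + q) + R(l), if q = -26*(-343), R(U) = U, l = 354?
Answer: -230188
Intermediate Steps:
q = 8918
(-239460 + q) + R(l) = (-239460 + 8918) + 354 = -230542 + 354 = -230188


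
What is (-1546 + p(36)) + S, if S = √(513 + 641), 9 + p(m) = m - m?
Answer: -1555 + √1154 ≈ -1521.0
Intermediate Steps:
p(m) = -9 (p(m) = -9 + (m - m) = -9 + 0 = -9)
S = √1154 ≈ 33.971
(-1546 + p(36)) + S = (-1546 - 9) + √1154 = -1555 + √1154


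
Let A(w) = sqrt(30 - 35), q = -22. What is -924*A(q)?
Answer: -924*I*sqrt(5) ≈ -2066.1*I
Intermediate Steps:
A(w) = I*sqrt(5) (A(w) = sqrt(-5) = I*sqrt(5))
-924*A(q) = -924*I*sqrt(5)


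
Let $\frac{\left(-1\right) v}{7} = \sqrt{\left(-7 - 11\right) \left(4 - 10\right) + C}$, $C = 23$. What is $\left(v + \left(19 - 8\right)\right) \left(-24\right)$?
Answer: $-264 + 168 \sqrt{131} \approx 1658.8$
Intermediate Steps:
$v = - 7 \sqrt{131}$ ($v = - 7 \sqrt{\left(-7 - 11\right) \left(4 - 10\right) + 23} = - 7 \sqrt{\left(-18\right) \left(-6\right) + 23} = - 7 \sqrt{108 + 23} = - 7 \sqrt{131} \approx -80.119$)
$\left(v + \left(19 - 8\right)\right) \left(-24\right) = \left(- 7 \sqrt{131} + \left(19 - 8\right)\right) \left(-24\right) = \left(- 7 \sqrt{131} + 11\right) \left(-24\right) = \left(11 - 7 \sqrt{131}\right) \left(-24\right) = -264 + 168 \sqrt{131}$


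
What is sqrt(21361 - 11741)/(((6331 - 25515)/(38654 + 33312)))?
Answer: -35983*sqrt(2405)/4796 ≈ -367.94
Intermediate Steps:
sqrt(21361 - 11741)/(((6331 - 25515)/(38654 + 33312))) = sqrt(9620)/((-19184/71966)) = (2*sqrt(2405))/((-19184*1/71966)) = (2*sqrt(2405))/(-9592/35983) = (2*sqrt(2405))*(-35983/9592) = -35983*sqrt(2405)/4796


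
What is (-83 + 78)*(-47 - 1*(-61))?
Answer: -70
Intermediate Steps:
(-83 + 78)*(-47 - 1*(-61)) = -5*(-47 + 61) = -5*14 = -70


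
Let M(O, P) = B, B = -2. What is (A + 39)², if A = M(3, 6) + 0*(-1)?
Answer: 1369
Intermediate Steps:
M(O, P) = -2
A = -2 (A = -2 + 0*(-1) = -2 + 0 = -2)
(A + 39)² = (-2 + 39)² = 37² = 1369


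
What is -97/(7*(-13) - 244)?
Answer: 97/335 ≈ 0.28955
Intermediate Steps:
-97/(7*(-13) - 244) = -97/(-91 - 244) = -97/(-335) = -1/335*(-97) = 97/335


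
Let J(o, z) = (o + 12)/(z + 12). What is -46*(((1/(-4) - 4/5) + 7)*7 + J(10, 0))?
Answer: -60007/30 ≈ -2000.2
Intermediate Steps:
J(o, z) = (12 + o)/(12 + z)
-46*(((1/(-4) - 4/5) + 7)*7 + J(10, 0)) = -46*(((1/(-4) - 4/5) + 7)*7 + (12 + 10)/(12 + 0)) = -46*(((1*(-¼) - 4*⅕) + 7)*7 + 22/12) = -46*(((-¼ - ⅘) + 7)*7 + (1/12)*22) = -46*((-21/20 + 7)*7 + 11/6) = -46*((119/20)*7 + 11/6) = -46*(833/20 + 11/6) = -46*2609/60 = -60007/30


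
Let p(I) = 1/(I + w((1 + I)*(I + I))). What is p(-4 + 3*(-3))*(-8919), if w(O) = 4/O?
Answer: 695682/1013 ≈ 686.75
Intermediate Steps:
p(I) = 1/(I + 2/(I*(1 + I))) (p(I) = 1/(I + 4/(((1 + I)*(I + I)))) = 1/(I + 4/(((1 + I)*(2*I)))) = 1/(I + 4/((2*I*(1 + I)))) = 1/(I + 4*(1/(2*I*(1 + I)))) = 1/(I + 2/(I*(1 + I))))
p(-4 + 3*(-3))*(-8919) = ((-4 + 3*(-3))*(1 + (-4 + 3*(-3)))/(2 + (-4 + 3*(-3))**2*(1 + (-4 + 3*(-3)))))*(-8919) = ((-4 - 9)*(1 + (-4 - 9))/(2 + (-4 - 9)**2*(1 + (-4 - 9))))*(-8919) = -13*(1 - 13)/(2 + (-13)**2*(1 - 13))*(-8919) = -13*(-12)/(2 + 169*(-12))*(-8919) = -13*(-12)/(2 - 2028)*(-8919) = -13*(-12)/(-2026)*(-8919) = -13*(-1/2026)*(-12)*(-8919) = -78/1013*(-8919) = 695682/1013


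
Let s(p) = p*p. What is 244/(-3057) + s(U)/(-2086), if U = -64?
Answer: -6515228/3188451 ≈ -2.0434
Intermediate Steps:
s(p) = p²
244/(-3057) + s(U)/(-2086) = 244/(-3057) + (-64)²/(-2086) = 244*(-1/3057) + 4096*(-1/2086) = -244/3057 - 2048/1043 = -6515228/3188451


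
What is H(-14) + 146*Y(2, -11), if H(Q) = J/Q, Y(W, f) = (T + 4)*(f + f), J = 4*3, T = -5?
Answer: 22478/7 ≈ 3211.1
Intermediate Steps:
J = 12
Y(W, f) = -2*f (Y(W, f) = (-5 + 4)*(f + f) = -2*f)
H(Q) = 12/Q
H(-14) + 146*Y(2, -11) = 12/(-14) + 146*(-2*(-11)) = 12*(-1/14) + 146*22 = -6/7 + 3212 = 22478/7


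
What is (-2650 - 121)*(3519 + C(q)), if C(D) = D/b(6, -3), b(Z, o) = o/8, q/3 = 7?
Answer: -9595973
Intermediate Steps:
q = 21 (q = 3*7 = 21)
b(Z, o) = o/8 (b(Z, o) = o*(⅛) = o/8)
C(D) = -8*D/3 (C(D) = D/(((⅛)*(-3))) = D/(-3/8) = D*(-8/3) = -8*D/3)
(-2650 - 121)*(3519 + C(q)) = (-2650 - 121)*(3519 - 8/3*21) = -2771*(3519 - 56) = -2771*3463 = -9595973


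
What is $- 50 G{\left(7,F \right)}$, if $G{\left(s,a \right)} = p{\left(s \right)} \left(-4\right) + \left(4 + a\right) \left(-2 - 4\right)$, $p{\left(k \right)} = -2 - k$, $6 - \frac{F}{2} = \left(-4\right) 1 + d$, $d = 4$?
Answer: $3000$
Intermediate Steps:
$F = 12$ ($F = 12 - 2 \left(\left(-4\right) 1 + 4\right) = 12 - 2 \left(-4 + 4\right) = 12 - 0 = 12 + 0 = 12$)
$G{\left(s,a \right)} = -16 - 6 a + 4 s$ ($G{\left(s,a \right)} = \left(-2 - s\right) \left(-4\right) + \left(4 + a\right) \left(-2 - 4\right) = \left(8 + 4 s\right) + \left(4 + a\right) \left(-6\right) = \left(8 + 4 s\right) - \left(24 + 6 a\right) = -16 - 6 a + 4 s$)
$- 50 G{\left(7,F \right)} = - 50 \left(-16 - 72 + 4 \cdot 7\right) = - 50 \left(-16 - 72 + 28\right) = \left(-50\right) \left(-60\right) = 3000$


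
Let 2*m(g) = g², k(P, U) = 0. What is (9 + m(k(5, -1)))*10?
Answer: 90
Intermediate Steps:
m(g) = g²/2
(9 + m(k(5, -1)))*10 = (9 + (½)*0²)*10 = (9 + (½)*0)*10 = (9 + 0)*10 = 9*10 = 90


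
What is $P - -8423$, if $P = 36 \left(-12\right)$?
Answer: $7991$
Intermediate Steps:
$P = -432$
$P - -8423 = -432 - -8423 = -432 + 8423 = 7991$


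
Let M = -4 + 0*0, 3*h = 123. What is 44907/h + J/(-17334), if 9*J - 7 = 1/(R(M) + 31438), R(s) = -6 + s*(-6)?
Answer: 220373222891639/201200314176 ≈ 1095.3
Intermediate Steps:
h = 41 (h = (⅓)*123 = 41)
M = -4 (M = -4 + 0 = -4)
R(s) = -6 - 6*s
J = 220193/283104 (J = 7/9 + 1/(9*((-6 - 6*(-4)) + 31438)) = 7/9 + 1/(9*((-6 + 24) + 31438)) = 7/9 + 1/(9*(18 + 31438)) = 7/9 + (⅑)/31456 = 7/9 + (⅑)*(1/31456) = 7/9 + 1/283104 = 220193/283104 ≈ 0.77778)
44907/h + J/(-17334) = 44907/41 + (220193/283104)/(-17334) = 44907*(1/41) + (220193/283104)*(-1/17334) = 44907/41 - 220193/4907324736 = 220373222891639/201200314176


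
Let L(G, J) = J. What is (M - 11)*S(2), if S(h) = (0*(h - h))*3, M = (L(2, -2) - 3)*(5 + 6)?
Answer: 0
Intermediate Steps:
M = -55 (M = (-2 - 3)*(5 + 6) = -5*11 = -55)
S(h) = 0 (S(h) = (0*0)*3 = 0*3 = 0)
(M - 11)*S(2) = (-55 - 11)*0 = -66*0 = 0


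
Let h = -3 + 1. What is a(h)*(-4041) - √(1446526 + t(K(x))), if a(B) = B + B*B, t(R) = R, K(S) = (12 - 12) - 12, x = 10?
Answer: -8082 - √1446514 ≈ -9284.7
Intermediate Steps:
K(S) = -12 (K(S) = 0 - 12 = -12)
h = -2
a(B) = B + B²
a(h)*(-4041) - √(1446526 + t(K(x))) = -2*(1 - 2)*(-4041) - √(1446526 - 12) = -2*(-1)*(-4041) - √1446514 = 2*(-4041) - √1446514 = -8082 - √1446514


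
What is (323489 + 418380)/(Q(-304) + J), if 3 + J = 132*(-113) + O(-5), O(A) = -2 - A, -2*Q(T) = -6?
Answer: -741869/14913 ≈ -49.746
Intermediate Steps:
Q(T) = 3 (Q(T) = -1/2*(-6) = 3)
J = -14916 (J = -3 + (132*(-113) + (-2 - 1*(-5))) = -3 + (-14916 + (-2 + 5)) = -3 + (-14916 + 3) = -3 - 14913 = -14916)
(323489 + 418380)/(Q(-304) + J) = (323489 + 418380)/(3 - 14916) = 741869/(-14913) = 741869*(-1/14913) = -741869/14913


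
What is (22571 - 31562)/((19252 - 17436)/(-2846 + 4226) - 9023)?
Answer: 3101895/3112481 ≈ 0.99660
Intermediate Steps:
(22571 - 31562)/((19252 - 17436)/(-2846 + 4226) - 9023) = -8991/(1816/1380 - 9023) = -8991/(1816*(1/1380) - 9023) = -8991/(454/345 - 9023) = -8991/(-3112481/345) = -8991*(-345/3112481) = 3101895/3112481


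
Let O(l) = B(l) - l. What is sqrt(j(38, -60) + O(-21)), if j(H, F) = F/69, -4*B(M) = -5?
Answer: sqrt(45241)/46 ≈ 4.6239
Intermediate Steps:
B(M) = 5/4 (B(M) = -1/4*(-5) = 5/4)
j(H, F) = F/69 (j(H, F) = F*(1/69) = F/69)
O(l) = 5/4 - l
sqrt(j(38, -60) + O(-21)) = sqrt((1/69)*(-60) + (5/4 - 1*(-21))) = sqrt(-20/23 + (5/4 + 21)) = sqrt(-20/23 + 89/4) = sqrt(1967/92) = sqrt(45241)/46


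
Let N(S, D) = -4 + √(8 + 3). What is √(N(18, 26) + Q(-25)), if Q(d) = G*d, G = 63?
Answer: √(-1579 + √11) ≈ 39.695*I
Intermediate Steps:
Q(d) = 63*d
N(S, D) = -4 + √11
√(N(18, 26) + Q(-25)) = √((-4 + √11) + 63*(-25)) = √((-4 + √11) - 1575) = √(-1579 + √11)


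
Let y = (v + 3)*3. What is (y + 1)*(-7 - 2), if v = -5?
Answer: 45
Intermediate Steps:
y = -6 (y = (-5 + 3)*3 = -2*3 = -6)
(y + 1)*(-7 - 2) = (-6 + 1)*(-7 - 2) = -5*(-9) = 45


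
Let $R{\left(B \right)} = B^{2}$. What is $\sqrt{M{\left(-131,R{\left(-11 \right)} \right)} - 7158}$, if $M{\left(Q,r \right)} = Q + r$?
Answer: $32 i \sqrt{7} \approx 84.664 i$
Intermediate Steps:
$\sqrt{M{\left(-131,R{\left(-11 \right)} \right)} - 7158} = \sqrt{\left(-131 + \left(-11\right)^{2}\right) - 7158} = \sqrt{\left(-131 + 121\right) - 7158} = \sqrt{-10 - 7158} = \sqrt{-7168} = 32 i \sqrt{7}$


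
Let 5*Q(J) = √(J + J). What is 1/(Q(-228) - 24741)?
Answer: -206175/5100975827 - 10*I*√114/15302927481 ≈ -4.0419e-5 - 6.9771e-9*I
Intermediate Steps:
Q(J) = √2*√J/5 (Q(J) = √(J + J)/5 = √(2*J)/5 = (√2*√J)/5 = √2*√J/5)
1/(Q(-228) - 24741) = 1/(√2*√(-228)/5 - 24741) = 1/(√2*(2*I*√57)/5 - 24741) = 1/(2*I*√114/5 - 24741) = 1/(-24741 + 2*I*√114/5)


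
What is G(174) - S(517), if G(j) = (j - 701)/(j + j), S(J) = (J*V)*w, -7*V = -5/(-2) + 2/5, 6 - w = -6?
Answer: 31286939/12180 ≈ 2568.7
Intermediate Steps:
w = 12 (w = 6 - 1*(-6) = 6 + 6 = 12)
V = -29/70 (V = -(-5/(-2) + 2/5)/7 = -(-5*(-½) + 2*(⅕))/7 = -(5/2 + ⅖)/7 = -⅐*29/10 = -29/70 ≈ -0.41429)
S(J) = -174*J/35 (S(J) = (J*(-29/70))*12 = -29*J/70*12 = -174*J/35)
G(j) = (-701 + j)/(2*j) (G(j) = (-701 + j)/((2*j)) = (-701 + j)*(1/(2*j)) = (-701 + j)/(2*j))
G(174) - S(517) = (½)*(-701 + 174)/174 - (-174)*517/35 = (½)*(1/174)*(-527) - 1*(-89958/35) = -527/348 + 89958/35 = 31286939/12180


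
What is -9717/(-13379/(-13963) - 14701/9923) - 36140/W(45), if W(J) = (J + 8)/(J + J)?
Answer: -54830313449917/1281014346 ≈ -42802.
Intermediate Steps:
W(J) = (8 + J)/(2*J) (W(J) = (8 + J)/((2*J)) = (8 + J)*(1/(2*J)) = (8 + J)/(2*J))
-9717/(-13379/(-13963) - 14701/9923) - 36140/W(45) = -9717/(-13379/(-13963) - 14701/9923) - 36140*90/(8 + 45) = -9717/(-13379*(-1/13963) - 14701*1/9923) - 36140/((½)*(1/45)*53) = -9717/(13379/13963 - 14701/9923) - 36140/53/90 = -9717/(-72510246/138554849) - 36140*90/53 = -9717*(-138554849/72510246) - 3252600/53 = 448779155911/24170082 - 3252600/53 = -54830313449917/1281014346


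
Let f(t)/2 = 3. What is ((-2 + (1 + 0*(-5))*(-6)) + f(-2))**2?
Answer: 4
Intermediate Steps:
f(t) = 6 (f(t) = 2*3 = 6)
((-2 + (1 + 0*(-5))*(-6)) + f(-2))**2 = ((-2 + (1 + 0*(-5))*(-6)) + 6)**2 = ((-2 + (1 + 0)*(-6)) + 6)**2 = ((-2 + 1*(-6)) + 6)**2 = ((-2 - 6) + 6)**2 = (-8 + 6)**2 = (-2)**2 = 4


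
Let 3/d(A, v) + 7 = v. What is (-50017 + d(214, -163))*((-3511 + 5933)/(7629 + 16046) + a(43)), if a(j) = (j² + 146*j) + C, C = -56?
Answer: -1624761253622871/4024750 ≈ -4.0369e+8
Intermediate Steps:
d(A, v) = 3/(-7 + v)
a(j) = -56 + j² + 146*j (a(j) = (j² + 146*j) - 56 = -56 + j² + 146*j)
(-50017 + d(214, -163))*((-3511 + 5933)/(7629 + 16046) + a(43)) = (-50017 + 3/(-7 - 163))*((-3511 + 5933)/(7629 + 16046) + (-56 + 43² + 146*43)) = (-50017 + 3/(-170))*(2422/23675 + (-56 + 1849 + 6278)) = (-50017 + 3*(-1/170))*(2422*(1/23675) + 8071) = (-50017 - 3/170)*(2422/23675 + 8071) = -8502893/170*191083347/23675 = -1624761253622871/4024750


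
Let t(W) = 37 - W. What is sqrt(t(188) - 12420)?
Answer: I*sqrt(12571) ≈ 112.12*I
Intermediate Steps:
sqrt(t(188) - 12420) = sqrt((37 - 1*188) - 12420) = sqrt((37 - 188) - 12420) = sqrt(-151 - 12420) = sqrt(-12571) = I*sqrt(12571)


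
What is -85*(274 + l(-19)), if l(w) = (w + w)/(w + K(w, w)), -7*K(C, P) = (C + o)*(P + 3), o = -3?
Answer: -2263652/97 ≈ -23337.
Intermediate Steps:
K(C, P) = -(-3 + C)*(3 + P)/7 (K(C, P) = -(C - 3)*(P + 3)/7 = -(-3 + C)*(3 + P)/7)
l(w) = 2*w/(9/7 + w - w²/7) (l(w) = (w + w)/(w + (9/7 - 3*w/7 + 3*w/7 - w*w/7)) = (2*w)/(w + (9/7 - 3*w/7 + 3*w/7 - w²/7)) = (2*w)/(w + (9/7 - w²/7)) = (2*w)/(9/7 + w - w²/7) = 2*w/(9/7 + w - w²/7))
-85*(274 + l(-19)) = -85*(274 + 14*(-19)/(9 - 1*(-19)² + 7*(-19))) = -85*(274 + 14*(-19)/(9 - 1*361 - 133)) = -85*(274 + 14*(-19)/(9 - 361 - 133)) = -85*(274 + 14*(-19)/(-485)) = -85*(274 + 14*(-19)*(-1/485)) = -85*(274 + 266/485) = -85*133156/485 = -2263652/97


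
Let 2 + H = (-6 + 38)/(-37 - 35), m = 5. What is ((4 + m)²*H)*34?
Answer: -6732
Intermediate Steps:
H = -22/9 (H = -2 + (-6 + 38)/(-37 - 35) = -2 + 32/(-72) = -2 + 32*(-1/72) = -2 - 4/9 = -22/9 ≈ -2.4444)
((4 + m)²*H)*34 = ((4 + 5)²*(-22/9))*34 = (9²*(-22/9))*34 = (81*(-22/9))*34 = -198*34 = -6732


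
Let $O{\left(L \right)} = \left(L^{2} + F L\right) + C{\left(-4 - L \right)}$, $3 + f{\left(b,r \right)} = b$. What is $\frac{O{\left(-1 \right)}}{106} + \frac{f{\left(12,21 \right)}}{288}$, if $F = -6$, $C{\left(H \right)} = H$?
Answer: $\frac{117}{1696} \approx 0.068986$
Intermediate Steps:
$f{\left(b,r \right)} = -3 + b$
$O{\left(L \right)} = -4 + L^{2} - 7 L$ ($O{\left(L \right)} = \left(L^{2} - 6 L\right) - \left(4 + L\right) = -4 + L^{2} - 7 L$)
$\frac{O{\left(-1 \right)}}{106} + \frac{f{\left(12,21 \right)}}{288} = \frac{-4 + \left(-1\right)^{2} - -7}{106} + \frac{-3 + 12}{288} = \left(-4 + 1 + 7\right) \frac{1}{106} + 9 \cdot \frac{1}{288} = 4 \cdot \frac{1}{106} + \frac{1}{32} = \frac{2}{53} + \frac{1}{32} = \frac{117}{1696}$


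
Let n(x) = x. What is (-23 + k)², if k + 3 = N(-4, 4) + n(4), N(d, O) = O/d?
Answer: 529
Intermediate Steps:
k = 0 (k = -3 + (4/(-4) + 4) = -3 + (4*(-¼) + 4) = -3 + (-1 + 4) = -3 + 3 = 0)
(-23 + k)² = (-23 + 0)² = (-23)² = 529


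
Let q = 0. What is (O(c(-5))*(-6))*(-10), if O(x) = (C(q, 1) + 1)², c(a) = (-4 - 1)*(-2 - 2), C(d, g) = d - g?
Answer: 0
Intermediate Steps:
c(a) = 20 (c(a) = -5*(-4) = 20)
O(x) = 0 (O(x) = ((0 - 1*1) + 1)² = ((0 - 1) + 1)² = (-1 + 1)² = 0² = 0)
(O(c(-5))*(-6))*(-10) = (0*(-6))*(-10) = 0*(-10) = 0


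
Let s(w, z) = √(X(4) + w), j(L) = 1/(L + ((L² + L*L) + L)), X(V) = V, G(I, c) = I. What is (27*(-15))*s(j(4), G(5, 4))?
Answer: -81*√1610/4 ≈ -812.53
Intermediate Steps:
j(L) = 1/(2*L + 2*L²) (j(L) = 1/(L + ((L² + L²) + L)) = 1/(L + (2*L² + L)) = 1/(L + (L + 2*L²)) = 1/(2*L + 2*L²))
s(w, z) = √(4 + w)
(27*(-15))*s(j(4), G(5, 4)) = (27*(-15))*√(4 + (½)/(4*(1 + 4))) = -405*√(4 + (½)*(¼)/5) = -405*√(4 + (½)*(¼)*(⅕)) = -405*√(4 + 1/40) = -81*√1610/4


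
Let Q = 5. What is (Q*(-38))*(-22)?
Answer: 4180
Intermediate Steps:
(Q*(-38))*(-22) = (5*(-38))*(-22) = -190*(-22) = 4180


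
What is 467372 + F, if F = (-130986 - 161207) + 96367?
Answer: 271546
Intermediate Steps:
F = -195826 (F = -292193 + 96367 = -195826)
467372 + F = 467372 - 195826 = 271546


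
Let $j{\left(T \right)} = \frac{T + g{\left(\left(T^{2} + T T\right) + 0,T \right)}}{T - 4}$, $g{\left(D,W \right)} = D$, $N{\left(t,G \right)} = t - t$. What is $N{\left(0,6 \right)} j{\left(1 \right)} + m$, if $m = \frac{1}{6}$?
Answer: $\frac{1}{6} \approx 0.16667$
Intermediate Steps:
$N{\left(t,G \right)} = 0$
$m = \frac{1}{6} \approx 0.16667$
$j{\left(T \right)} = \frac{T + 2 T^{2}}{-4 + T}$ ($j{\left(T \right)} = \frac{T + \left(\left(T^{2} + T T\right) + 0\right)}{T - 4} = \frac{T + \left(\left(T^{2} + T^{2}\right) + 0\right)}{-4 + T} = \frac{T + \left(2 T^{2} + 0\right)}{-4 + T} = \frac{T + 2 T^{2}}{-4 + T}$)
$N{\left(0,6 \right)} j{\left(1 \right)} + m = 0 \cdot 1 \frac{1}{-4 + 1} \left(1 + 2 \cdot 1\right) + \frac{1}{6} = 0 \cdot 1 \frac{1}{-3} \left(1 + 2\right) + \frac{1}{6} = 0 \cdot 1 \left(- \frac{1}{3}\right) 3 + \frac{1}{6} = 0 \left(-1\right) + \frac{1}{6} = 0 + \frac{1}{6} = \frac{1}{6}$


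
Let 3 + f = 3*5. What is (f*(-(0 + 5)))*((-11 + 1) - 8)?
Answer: 1080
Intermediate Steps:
f = 12 (f = -3 + 3*5 = -3 + 15 = 12)
(f*(-(0 + 5)))*((-11 + 1) - 8) = (12*(-(0 + 5)))*((-11 + 1) - 8) = (12*(-1*5))*(-10 - 8) = (12*(-5))*(-18) = -60*(-18) = 1080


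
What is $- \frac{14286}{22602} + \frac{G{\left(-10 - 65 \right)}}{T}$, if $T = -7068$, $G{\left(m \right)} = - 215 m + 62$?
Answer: $- \frac{77805337}{26625156} \approx -2.9222$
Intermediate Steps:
$G{\left(m \right)} = 62 - 215 m$
$- \frac{14286}{22602} + \frac{G{\left(-10 - 65 \right)}}{T} = - \frac{14286}{22602} + \frac{62 - 215 \left(-10 - 65\right)}{-7068} = \left(-14286\right) \frac{1}{22602} + \left(62 - -16125\right) \left(- \frac{1}{7068}\right) = - \frac{2381}{3767} + \left(62 + 16125\right) \left(- \frac{1}{7068}\right) = - \frac{2381}{3767} + 16187 \left(- \frac{1}{7068}\right) = - \frac{2381}{3767} - \frac{16187}{7068} = - \frac{77805337}{26625156}$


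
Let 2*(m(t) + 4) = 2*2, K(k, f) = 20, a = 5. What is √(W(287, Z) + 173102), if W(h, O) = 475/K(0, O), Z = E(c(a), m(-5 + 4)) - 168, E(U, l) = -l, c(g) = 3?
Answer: √692503/2 ≈ 416.08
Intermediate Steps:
m(t) = -2 (m(t) = -4 + (2*2)/2 = -4 + (½)*4 = -4 + 2 = -2)
Z = -166 (Z = -1*(-2) - 168 = 2 - 168 = -166)
W(h, O) = 95/4 (W(h, O) = 475/20 = 475*(1/20) = 95/4)
√(W(287, Z) + 173102) = √(95/4 + 173102) = √(692503/4) = √692503/2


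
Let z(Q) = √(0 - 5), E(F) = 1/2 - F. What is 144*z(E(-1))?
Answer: 144*I*√5 ≈ 321.99*I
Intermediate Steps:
E(F) = ½ - F
z(Q) = I*√5 (z(Q) = √(-5) = I*√5)
144*z(E(-1)) = 144*(I*√5) = 144*I*√5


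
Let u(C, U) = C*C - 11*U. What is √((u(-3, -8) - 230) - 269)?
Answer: I*√402 ≈ 20.05*I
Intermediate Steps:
u(C, U) = C² - 11*U
√((u(-3, -8) - 230) - 269) = √((((-3)² - 11*(-8)) - 230) - 269) = √(((9 + 88) - 230) - 269) = √((97 - 230) - 269) = √(-133 - 269) = √(-402) = I*√402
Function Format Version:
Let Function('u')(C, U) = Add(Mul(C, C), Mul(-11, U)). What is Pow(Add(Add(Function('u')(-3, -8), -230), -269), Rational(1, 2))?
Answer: Mul(I, Pow(402, Rational(1, 2))) ≈ Mul(20.050, I)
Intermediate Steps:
Function('u')(C, U) = Add(Pow(C, 2), Mul(-11, U))
Pow(Add(Add(Function('u')(-3, -8), -230), -269), Rational(1, 2)) = Pow(Add(Add(Add(Pow(-3, 2), Mul(-11, -8)), -230), -269), Rational(1, 2)) = Pow(Add(Add(Add(9, 88), -230), -269), Rational(1, 2)) = Pow(Add(Add(97, -230), -269), Rational(1, 2)) = Pow(Add(-133, -269), Rational(1, 2)) = Pow(-402, Rational(1, 2)) = Mul(I, Pow(402, Rational(1, 2)))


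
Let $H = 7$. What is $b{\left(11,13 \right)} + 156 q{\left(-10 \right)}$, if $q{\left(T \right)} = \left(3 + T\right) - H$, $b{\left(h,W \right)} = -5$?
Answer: $-2189$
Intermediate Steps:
$q{\left(T \right)} = -4 + T$ ($q{\left(T \right)} = \left(3 + T\right) - 7 = -4 + T$)
$b{\left(11,13 \right)} + 156 q{\left(-10 \right)} = -5 + 156 \left(-4 - 10\right) = -5 + 156 \left(-14\right) = -5 - 2184 = -2189$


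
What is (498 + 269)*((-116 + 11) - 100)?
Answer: -157235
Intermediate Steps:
(498 + 269)*((-116 + 11) - 100) = 767*(-105 - 100) = 767*(-205) = -157235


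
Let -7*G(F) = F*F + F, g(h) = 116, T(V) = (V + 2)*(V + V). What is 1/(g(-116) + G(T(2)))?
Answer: 7/540 ≈ 0.012963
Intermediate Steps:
T(V) = 2*V*(2 + V) (T(V) = (2 + V)*(2*V) = 2*V*(2 + V))
G(F) = -F/7 - F²/7 (G(F) = -(F*F + F)/7 = -(F² + F)/7 = -(F + F²)/7 = -F/7 - F²/7)
1/(g(-116) + G(T(2))) = 1/(116 - 2*2*(2 + 2)*(1 + 2*2*(2 + 2))/7) = 1/(116 - 2*2*4*(1 + 2*2*4)/7) = 1/(116 - ⅐*16*(1 + 16)) = 1/(116 - ⅐*16*17) = 1/(116 - 272/7) = 1/(540/7) = 7/540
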